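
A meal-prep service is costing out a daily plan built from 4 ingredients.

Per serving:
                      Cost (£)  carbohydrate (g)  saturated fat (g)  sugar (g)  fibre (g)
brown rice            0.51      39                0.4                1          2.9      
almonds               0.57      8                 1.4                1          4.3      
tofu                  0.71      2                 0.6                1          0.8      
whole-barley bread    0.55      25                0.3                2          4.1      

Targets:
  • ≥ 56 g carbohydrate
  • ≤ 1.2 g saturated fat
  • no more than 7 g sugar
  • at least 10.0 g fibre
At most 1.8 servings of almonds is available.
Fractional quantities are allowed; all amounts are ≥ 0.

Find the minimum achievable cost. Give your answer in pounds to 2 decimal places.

£1.34

Treat it as an LP. Let x1 = servings of brown rice, x2 = servings of almonds, x3 = servings of tofu, x4 = servings of whole-barley bread.
min 0.51x1 + 0.57x2 + 0.71x3 + 0.55x4 with:
  39x1 + 8x2 + 2x3 + 25x4 ≥ 56   (carbohydrate)
  0.4x1 + 1.4x2 + 0.6x3 + 0.3x4 ≤ 1.2   (saturated fat)
  1x1 + 1x2 + 1x3 + 2x4 ≤ 7   (sugar)
  2.9x1 + 4.3x2 + 0.8x3 + 4.1x4 ≥ 10   (fibre)
  x2 ≤ 1.8
  x1, x2, x3, x4 ≥ 0.
The cheapest feasible vertex uses only almonds, whole-barley bread; brown rice, tofu are not used. The carbohydrate and fibre requirements are met with equality.
That vertex is x2 = 0.2731, x4 = 2.153.
Total cost: 0.57·0.2731 + 0.55·2.153 = 1.3398.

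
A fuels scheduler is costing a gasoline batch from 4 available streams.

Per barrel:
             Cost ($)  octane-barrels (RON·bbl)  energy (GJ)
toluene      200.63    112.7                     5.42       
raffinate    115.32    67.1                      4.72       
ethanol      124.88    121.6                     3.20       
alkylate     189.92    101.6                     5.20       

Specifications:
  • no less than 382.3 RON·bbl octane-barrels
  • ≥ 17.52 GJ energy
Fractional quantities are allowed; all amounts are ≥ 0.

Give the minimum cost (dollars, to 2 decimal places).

$509.80

This is a linear program. Let x1 = barrels of toluene, x2 = barrels of raffinate, x3 = barrels of ethanol, x4 = barrels of alkylate.
Minimise 200.63x1 + 115.32x2 + 124.88x3 + 189.92x4 s.t.:
  112.7x1 + 67.1x2 + 121.6x3 + 101.6x4 ≥ 382.3   (octane-barrels)
  5.42x1 + 4.72x2 + 3.2x3 + 5.2x4 ≥ 17.52   (energy)
  x1, x2, x3, x4 ≥ 0.
The minimum-cost mix takes nothing from toluene, alkylate — only raffinate, ethanol. Binding constraints: octane-barrels and energy.
So raffinate = 2.525 barrels, ethanol = 1.7506 barrels.
Hence cost = 115.32·2.525 + 124.88·1.7506 = $509.7979.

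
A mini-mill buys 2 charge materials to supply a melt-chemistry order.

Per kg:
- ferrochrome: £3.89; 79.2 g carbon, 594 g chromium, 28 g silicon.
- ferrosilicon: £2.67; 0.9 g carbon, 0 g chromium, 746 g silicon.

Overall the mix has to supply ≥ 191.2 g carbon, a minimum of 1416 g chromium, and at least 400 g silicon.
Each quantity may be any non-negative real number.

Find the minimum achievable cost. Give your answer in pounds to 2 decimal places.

£10.56

This is a linear program. Let x1 = kg of ferrochrome, x2 = kg of ferrosilicon.
min 3.89x1 + 2.67x2 subject to:
  79.2x1 + 0.9x2 ≥ 191.2   (carbon)
  594x1 ≥ 1416   (chromium)
  28x1 + 746x2 ≥ 400   (silicon)
  x1, x2 ≥ 0.
Both inputs are positive at the optimum. The carbon and silicon requirements are met with equality.
Solving gives x1 = 2.409, x2 = 0.4458.
Hence cost = 3.89·2.409 + 2.67·0.4458 = £10.5613.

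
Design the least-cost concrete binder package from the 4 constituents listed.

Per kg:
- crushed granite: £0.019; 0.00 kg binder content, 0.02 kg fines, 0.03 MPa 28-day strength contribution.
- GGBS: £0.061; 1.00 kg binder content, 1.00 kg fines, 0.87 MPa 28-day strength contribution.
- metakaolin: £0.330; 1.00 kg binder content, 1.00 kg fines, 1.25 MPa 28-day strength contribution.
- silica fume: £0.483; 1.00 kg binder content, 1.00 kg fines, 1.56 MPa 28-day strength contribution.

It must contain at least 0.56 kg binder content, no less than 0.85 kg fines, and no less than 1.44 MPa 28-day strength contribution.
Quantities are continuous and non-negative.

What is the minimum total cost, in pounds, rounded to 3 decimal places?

£0.101

Treat it as an LP. Let x1 = kg of crushed granite, x2 = kg of GGBS, x3 = kg of metakaolin, x4 = kg of silica fume.
min 0.019x1 + 0.061x2 + 0.33x3 + 0.483x4 with:
  1x2 + 1x3 + 1x4 ≥ 0.56   (binder content)
  0.02x1 + 1x2 + 1x3 + 1x4 ≥ 0.85   (fines)
  0.03x1 + 0.87x2 + 1.25x3 + 1.56x4 ≥ 1.44   (28-day strength contribution)
  x1, x2, x3, x4 ≥ 0.
The minimum-cost mix takes nothing from crushed granite, metakaolin, silica fume — only GGBS. Binding constraint: 28-day strength contribution.
So GGBS = 1.655 kg.
Objective = 0.061·1.655 = 0.10096.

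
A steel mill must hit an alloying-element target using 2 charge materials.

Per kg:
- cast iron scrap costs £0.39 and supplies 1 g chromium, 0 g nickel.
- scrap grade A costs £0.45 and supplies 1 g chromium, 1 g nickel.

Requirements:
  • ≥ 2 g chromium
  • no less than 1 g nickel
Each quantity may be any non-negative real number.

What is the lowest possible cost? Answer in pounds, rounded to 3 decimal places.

£0.840

Let x1 = kg of cast iron scrap, x2 = kg of scrap grade A.
Minimise 0.39x1 + 0.45x2 s.t.:
  1x1 + 1x2 ≥ 2   (chromium)
  1x2 ≥ 1   (nickel)
  x1, x2 ≥ 0.
Both inputs are positive at the optimum. There the chromium and nickel constraints are tight.
That vertex is x1 = 1, x2 = 1.
Objective = 0.39·1 + 0.45·1 = 0.84000.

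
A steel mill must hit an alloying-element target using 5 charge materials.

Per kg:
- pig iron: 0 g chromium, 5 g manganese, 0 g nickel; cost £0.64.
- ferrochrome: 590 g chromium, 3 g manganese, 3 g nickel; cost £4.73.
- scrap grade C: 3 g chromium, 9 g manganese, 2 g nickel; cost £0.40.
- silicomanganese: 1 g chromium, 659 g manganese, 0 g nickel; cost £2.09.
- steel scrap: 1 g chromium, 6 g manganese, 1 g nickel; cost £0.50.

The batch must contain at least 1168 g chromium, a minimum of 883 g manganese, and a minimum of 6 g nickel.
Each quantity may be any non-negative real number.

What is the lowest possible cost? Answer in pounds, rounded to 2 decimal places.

£12.15

Let x1 = kg of pig iron, x2 = kg of ferrochrome, x3 = kg of scrap grade C, x4 = kg of silicomanganese, x5 = kg of steel scrap.
Minimize 0.64x1 + 4.73x2 + 0.4x3 + 2.09x4 + 0.5x5 with:
  590x2 + 3x3 + 1x4 + 1x5 ≥ 1168   (chromium)
  5x1 + 3x2 + 9x3 + 659x4 + 6x5 ≥ 883   (manganese)
  3x2 + 2x3 + 1x5 ≥ 6   (nickel)
  x1, x2, x3, x4, x5 ≥ 0.
The minimum-cost mix takes nothing from pig iron, steel scrap — only ferrochrome, scrap grade C, silicomanganese. Binding constraints: chromium, manganese, nickel.
Solving gives x2 = 1.9772, x3 = 0.034151, x4 = 1.3304.
Hence cost = 4.73·1.9772 + 0.4·0.034151 + 2.09·1.3304 = £12.1464.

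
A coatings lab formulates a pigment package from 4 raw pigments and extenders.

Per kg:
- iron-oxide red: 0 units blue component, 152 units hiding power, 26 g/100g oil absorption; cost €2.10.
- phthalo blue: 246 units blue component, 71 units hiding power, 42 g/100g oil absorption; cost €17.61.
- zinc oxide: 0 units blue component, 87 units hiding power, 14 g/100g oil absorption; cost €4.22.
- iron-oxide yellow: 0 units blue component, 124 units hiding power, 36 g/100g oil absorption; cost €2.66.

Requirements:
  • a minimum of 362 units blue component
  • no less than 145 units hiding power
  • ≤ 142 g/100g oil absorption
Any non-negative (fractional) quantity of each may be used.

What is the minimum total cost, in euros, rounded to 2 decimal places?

€26.47

Set it up as a linear program. Let x1 = kg of iron-oxide red, x2 = kg of phthalo blue, x3 = kg of zinc oxide, x4 = kg of iron-oxide yellow.
min 2.1x1 + 17.61x2 + 4.22x3 + 2.66x4 with:
  246x2 ≥ 362   (blue component)
  152x1 + 71x2 + 87x3 + 124x4 ≥ 145   (hiding power)
  26x1 + 42x2 + 14x3 + 36x4 ≤ 142   (oil absorption)
  x1, x2, x3, x4 ≥ 0.
At the optimum only iron-oxide red, phthalo blue are positive (zinc oxide, iron-oxide yellow = 0). Binding constraints: blue component and hiding power.
So iron-oxide red = 0.26658 kg, phthalo blue = 1.4715 kg.
Total cost: 2.1·0.26658 + 17.61·1.4715 = 26.4729.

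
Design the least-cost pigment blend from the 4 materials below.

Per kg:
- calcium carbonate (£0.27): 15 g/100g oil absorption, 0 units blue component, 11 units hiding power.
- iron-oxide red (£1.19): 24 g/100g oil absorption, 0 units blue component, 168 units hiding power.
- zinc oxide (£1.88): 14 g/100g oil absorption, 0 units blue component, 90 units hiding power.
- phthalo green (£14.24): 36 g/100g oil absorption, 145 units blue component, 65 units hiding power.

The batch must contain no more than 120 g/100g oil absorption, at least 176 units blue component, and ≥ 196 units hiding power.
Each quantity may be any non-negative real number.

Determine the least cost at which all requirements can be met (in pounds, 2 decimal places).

£18.11

Let x1 = kg of calcium carbonate, x2 = kg of iron-oxide red, x3 = kg of zinc oxide, x4 = kg of phthalo green.
min 0.27x1 + 1.19x2 + 1.88x3 + 14.24x4 subject to:
  15x1 + 24x2 + 14x3 + 36x4 ≤ 120   (oil absorption)
  145x4 ≥ 176   (blue component)
  11x1 + 168x2 + 90x3 + 65x4 ≥ 196   (hiding power)
  x1, x2, x3, x4 ≥ 0.
The optimal basis is {iron-oxide red, phthalo green}; calcium carbonate, zinc oxide drop out. Binding constraints: blue component and hiding power.
That vertex is x2 = 0.69704, x4 = 1.2138.
Total cost: 1.19·0.69704 + 14.24·1.2138 = 18.1140.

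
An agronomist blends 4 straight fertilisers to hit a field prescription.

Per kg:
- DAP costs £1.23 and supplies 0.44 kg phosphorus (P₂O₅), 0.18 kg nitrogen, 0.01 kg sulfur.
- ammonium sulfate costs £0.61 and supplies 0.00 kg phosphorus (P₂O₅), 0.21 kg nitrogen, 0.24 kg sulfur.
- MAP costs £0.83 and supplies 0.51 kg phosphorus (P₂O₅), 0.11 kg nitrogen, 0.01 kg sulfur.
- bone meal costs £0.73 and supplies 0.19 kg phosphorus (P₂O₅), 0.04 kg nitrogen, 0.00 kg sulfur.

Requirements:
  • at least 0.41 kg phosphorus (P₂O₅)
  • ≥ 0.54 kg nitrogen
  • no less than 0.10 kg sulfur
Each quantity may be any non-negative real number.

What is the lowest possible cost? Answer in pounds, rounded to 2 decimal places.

Let x1 = kg of DAP, x2 = kg of ammonium sulfate, x3 = kg of MAP, x4 = kg of bone meal.
Minimize 1.23x1 + 0.61x2 + 0.83x3 + 0.73x4 subject to:
  0.44x1 + 0.51x3 + 0.19x4 ≥ 0.41   (phosphorus (P₂O₅))
  0.18x1 + 0.21x2 + 0.11x3 + 0.04x4 ≥ 0.54   (nitrogen)
  0.01x1 + 0.24x2 + 0.01x3 ≥ 0.1   (sulfur)
  x1, x2, x3, x4 ≥ 0.
At the optimum only ammonium sulfate, MAP are positive (DAP, bone meal = 0). Binding constraints: phosphorus (P₂O₅) and nitrogen.
Solving gives x2 = 2.15, x3 = 0.8039.
Cost = 0.61·2.15 + 0.83·0.8039 = 1.9787.

£1.98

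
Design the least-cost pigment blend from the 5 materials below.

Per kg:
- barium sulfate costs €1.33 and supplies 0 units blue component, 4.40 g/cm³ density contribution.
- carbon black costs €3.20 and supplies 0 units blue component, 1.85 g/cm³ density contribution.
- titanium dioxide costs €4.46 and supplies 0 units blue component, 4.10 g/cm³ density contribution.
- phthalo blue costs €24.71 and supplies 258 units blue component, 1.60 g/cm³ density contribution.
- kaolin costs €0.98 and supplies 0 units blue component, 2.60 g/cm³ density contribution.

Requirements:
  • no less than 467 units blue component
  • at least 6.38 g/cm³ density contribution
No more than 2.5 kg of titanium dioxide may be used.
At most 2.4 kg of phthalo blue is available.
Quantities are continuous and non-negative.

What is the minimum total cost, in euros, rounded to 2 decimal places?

Let x1 = kg of barium sulfate, x2 = kg of carbon black, x3 = kg of titanium dioxide, x4 = kg of phthalo blue, x5 = kg of kaolin.
min 1.33x1 + 3.2x2 + 4.46x3 + 24.71x4 + 0.98x5 s.t.:
  258x4 ≥ 467   (blue component)
  4.4x1 + 1.85x2 + 4.1x3 + 1.6x4 + 2.6x5 ≥ 6.38   (density contribution)
  x3 ≤ 2.5
  x4 ≤ 2.4
  x1, x2, x3, x4, x5 ≥ 0.
The minimum-cost mix takes nothing from carbon black, titanium dioxide, kaolin — only barium sulfate, phthalo blue. Binding constraints: blue component and density contribution.
So barium sulfate = 0.7918 kg, phthalo blue = 1.81 kg.
Objective = 1.33·0.7918 + 24.71·1.81 = 45.7782.

€45.78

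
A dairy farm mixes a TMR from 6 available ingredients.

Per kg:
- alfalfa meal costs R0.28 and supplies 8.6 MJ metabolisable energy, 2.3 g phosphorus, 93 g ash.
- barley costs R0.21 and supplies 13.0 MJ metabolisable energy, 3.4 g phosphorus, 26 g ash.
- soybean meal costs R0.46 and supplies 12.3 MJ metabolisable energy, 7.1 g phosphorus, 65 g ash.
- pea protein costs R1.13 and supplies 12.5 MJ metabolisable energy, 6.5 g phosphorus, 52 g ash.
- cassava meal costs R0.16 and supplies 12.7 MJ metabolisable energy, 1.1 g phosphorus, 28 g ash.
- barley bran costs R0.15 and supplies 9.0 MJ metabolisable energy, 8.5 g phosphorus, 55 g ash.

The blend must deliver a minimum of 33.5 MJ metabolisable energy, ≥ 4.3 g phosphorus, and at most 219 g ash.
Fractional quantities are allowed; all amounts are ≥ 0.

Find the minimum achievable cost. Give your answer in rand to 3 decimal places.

R0.429

Set it up as a linear program. Let x1 = kg of alfalfa meal, x2 = kg of barley, x3 = kg of soybean meal, x4 = kg of pea protein, x5 = kg of cassava meal, x6 = kg of barley bran.
Minimise 0.28x1 + 0.21x2 + 0.46x3 + 1.13x4 + 0.16x5 + 0.15x6 s.t.:
  8.6x1 + 13x2 + 12.3x3 + 12.5x4 + 12.7x5 + 9x6 ≥ 33.5   (metabolisable energy)
  2.3x1 + 3.4x2 + 7.1x3 + 6.5x4 + 1.1x5 + 8.5x6 ≥ 4.3   (phosphorus)
  93x1 + 26x2 + 65x3 + 52x4 + 28x5 + 55x6 ≤ 219   (ash)
  x1, x2, x3, x4, x5, x6 ≥ 0.
The minimum-cost mix takes nothing from alfalfa meal, barley, soybean meal, pea protein — only cassava meal, barley bran. The metabolisable energy and phosphorus requirements are met with equality.
Solving gives x5 = 2.509, x6 = 0.1811.
Total cost: 0.16·2.509 + 0.15·0.1811 = 0.42861.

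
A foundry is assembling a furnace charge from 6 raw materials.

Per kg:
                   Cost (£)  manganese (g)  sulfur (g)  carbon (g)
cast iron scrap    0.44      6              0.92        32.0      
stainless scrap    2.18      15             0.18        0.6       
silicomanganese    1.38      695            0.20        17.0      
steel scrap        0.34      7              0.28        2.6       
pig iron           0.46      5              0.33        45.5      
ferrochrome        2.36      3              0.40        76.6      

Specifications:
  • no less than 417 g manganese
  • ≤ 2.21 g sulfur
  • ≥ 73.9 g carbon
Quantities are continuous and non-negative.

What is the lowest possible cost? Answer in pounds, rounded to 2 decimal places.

Set it up as a linear program. Let x1 = kg of cast iron scrap, x2 = kg of stainless scrap, x3 = kg of silicomanganese, x4 = kg of steel scrap, x5 = kg of pig iron, x6 = kg of ferrochrome.
Minimise 0.44x1 + 2.18x2 + 1.38x3 + 0.34x4 + 0.46x5 + 2.36x6 with:
  6x1 + 15x2 + 695x3 + 7x4 + 5x5 + 3x6 ≥ 417   (manganese)
  0.92x1 + 0.18x2 + 0.2x3 + 0.28x4 + 0.33x5 + 0.4x6 ≤ 2.21   (sulfur)
  32x1 + 0.6x2 + 17x3 + 2.6x4 + 45.5x5 + 76.6x6 ≥ 73.9   (carbon)
  x1, x2, x3, x4, x5, x6 ≥ 0.
The cheapest feasible vertex uses only silicomanganese, pig iron; cast iron scrap, stainless scrap, steel scrap, ferrochrome are not used. There the manganese and carbon constraints are tight.
Optimal quantities: silicomanganese = 0.5899 kg, pig iron = 1.404 kg.
Hence cost = 1.38·0.5899 + 0.46·1.404 = £1.4599.

£1.46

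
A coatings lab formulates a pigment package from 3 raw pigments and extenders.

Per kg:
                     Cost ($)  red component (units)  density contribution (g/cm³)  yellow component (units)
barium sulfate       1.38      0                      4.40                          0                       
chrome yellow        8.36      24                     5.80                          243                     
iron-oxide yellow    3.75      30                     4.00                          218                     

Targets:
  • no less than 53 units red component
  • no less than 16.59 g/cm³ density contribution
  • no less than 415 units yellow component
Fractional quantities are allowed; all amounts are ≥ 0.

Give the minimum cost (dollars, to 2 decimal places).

$9.95

Let x1 = kg of barium sulfate, x2 = kg of chrome yellow, x3 = kg of iron-oxide yellow.
Minimize 1.38x1 + 8.36x2 + 3.75x3 with:
  24x2 + 30x3 ≥ 53   (red component)
  4.4x1 + 5.8x2 + 4x3 ≥ 16.59   (density contribution)
  243x2 + 218x3 ≥ 415   (yellow component)
  x1, x2, x3 ≥ 0.
At the optimum only barium sulfate, iron-oxide yellow are positive (chrome yellow = 0). Binding constraints: density contribution and yellow component.
Optimal quantities: barium sulfate = 2.0398 kg, iron-oxide yellow = 1.9037 kg.
Total cost: 1.38·2.0398 + 3.75·1.9037 = 9.9538.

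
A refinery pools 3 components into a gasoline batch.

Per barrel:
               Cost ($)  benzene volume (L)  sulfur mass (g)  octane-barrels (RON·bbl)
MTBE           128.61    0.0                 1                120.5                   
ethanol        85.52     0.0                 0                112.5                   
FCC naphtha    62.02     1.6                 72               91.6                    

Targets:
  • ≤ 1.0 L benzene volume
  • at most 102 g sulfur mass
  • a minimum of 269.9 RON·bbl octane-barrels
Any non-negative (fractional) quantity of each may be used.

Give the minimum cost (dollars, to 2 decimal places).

$200.41

Set it up as a linear program. Let x1 = barrels of MTBE, x2 = barrels of ethanol, x3 = barrels of FCC naphtha.
Minimise 128.61x1 + 85.52x2 + 62.02x3 with:
  1.6x3 ≤ 1   (benzene volume)
  1x1 + 72x3 ≤ 102   (sulfur mass)
  120.5x1 + 112.5x2 + 91.6x3 ≥ 269.9   (octane-barrels)
  x1, x2, x3 ≥ 0.
The minimum-cost mix takes nothing from MTBE — only ethanol, FCC naphtha. There the benzene volume and octane-barrels constraints are tight.
Solving gives x2 = 1.8902, x3 = 0.625.
Cost = 85.52·1.8902 + 62.02·0.625 = 200.4124.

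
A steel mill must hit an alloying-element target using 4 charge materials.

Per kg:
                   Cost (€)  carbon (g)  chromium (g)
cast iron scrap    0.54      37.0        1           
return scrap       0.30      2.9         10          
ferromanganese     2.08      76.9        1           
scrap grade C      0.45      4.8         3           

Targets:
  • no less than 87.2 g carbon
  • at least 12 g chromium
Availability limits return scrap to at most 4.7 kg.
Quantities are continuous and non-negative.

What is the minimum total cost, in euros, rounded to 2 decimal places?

€1.52

Set it up as a linear program. Let x1 = kg of cast iron scrap, x2 = kg of return scrap, x3 = kg of ferromanganese, x4 = kg of scrap grade C.
Minimise 0.54x1 + 0.3x2 + 2.08x3 + 0.45x4 with:
  37x1 + 2.9x2 + 76.9x3 + 4.8x4 ≥ 87.2   (carbon)
  1x1 + 10x2 + 1x3 + 3x4 ≥ 12   (chromium)
  x2 ≤ 4.7
  x1, x2, x3, x4 ≥ 0.
The minimum-cost mix takes nothing from ferromanganese, scrap grade C — only cast iron scrap, return scrap. The carbon and chromium requirements are met with equality.
So cast iron scrap = 2.281 kg, return scrap = 0.9719 kg.
Objective = 0.54·2.281 + 0.3·0.9719 = 1.5233.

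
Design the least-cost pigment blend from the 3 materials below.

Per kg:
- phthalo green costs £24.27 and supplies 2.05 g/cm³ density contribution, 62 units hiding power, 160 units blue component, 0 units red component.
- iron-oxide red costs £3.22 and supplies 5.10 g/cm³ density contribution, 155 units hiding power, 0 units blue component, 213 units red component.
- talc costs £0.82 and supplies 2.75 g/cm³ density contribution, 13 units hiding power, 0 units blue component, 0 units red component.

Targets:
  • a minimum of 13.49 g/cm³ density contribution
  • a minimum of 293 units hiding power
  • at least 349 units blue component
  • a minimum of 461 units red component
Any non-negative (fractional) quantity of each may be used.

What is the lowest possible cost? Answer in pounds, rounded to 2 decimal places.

£59.91

Treat it as an LP. Let x1 = kg of phthalo green, x2 = kg of iron-oxide red, x3 = kg of talc.
Minimize 24.27x1 + 3.22x2 + 0.82x3 subject to:
  2.05x1 + 5.1x2 + 2.75x3 ≥ 13.49   (density contribution)
  62x1 + 155x2 + 13x3 ≥ 293   (hiding power)
  160x1 ≥ 349   (blue component)
  213x2 ≥ 461   (red component)
  x1, x2, x3 ≥ 0.
At the optimum only phthalo green, iron-oxide red are positive (talc = 0). The blue component and red component requirements are met with equality.
Solving gives x1 = 2.1812, x2 = 2.1643.
Hence cost = 24.27·2.1812 + 3.22·2.1643 = £59.9068.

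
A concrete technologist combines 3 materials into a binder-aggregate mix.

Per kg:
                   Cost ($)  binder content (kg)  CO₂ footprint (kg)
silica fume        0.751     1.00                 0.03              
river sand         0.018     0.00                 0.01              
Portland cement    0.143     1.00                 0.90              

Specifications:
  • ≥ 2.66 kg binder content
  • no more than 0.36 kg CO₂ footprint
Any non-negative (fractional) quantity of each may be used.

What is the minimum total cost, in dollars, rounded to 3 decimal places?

Set it up as a linear program. Let x1 = kg of silica fume, x2 = kg of river sand, x3 = kg of Portland cement.
Minimize 0.751x1 + 0.018x2 + 0.143x3 subject to:
  1x1 + 1x3 ≥ 2.66   (binder content)
  0.03x1 + 0.01x2 + 0.9x3 ≤ 0.36   (CO₂ footprint)
  x1, x2, x3 ≥ 0.
The cheapest feasible vertex uses only silica fume, Portland cement; river sand is not used. Binding constraints: binder content and CO₂ footprint.
Solving gives x1 = 2.338, x3 = 0.3221.
Objective = 0.751·2.338 + 0.143·0.3221 = 1.80190.

$1.802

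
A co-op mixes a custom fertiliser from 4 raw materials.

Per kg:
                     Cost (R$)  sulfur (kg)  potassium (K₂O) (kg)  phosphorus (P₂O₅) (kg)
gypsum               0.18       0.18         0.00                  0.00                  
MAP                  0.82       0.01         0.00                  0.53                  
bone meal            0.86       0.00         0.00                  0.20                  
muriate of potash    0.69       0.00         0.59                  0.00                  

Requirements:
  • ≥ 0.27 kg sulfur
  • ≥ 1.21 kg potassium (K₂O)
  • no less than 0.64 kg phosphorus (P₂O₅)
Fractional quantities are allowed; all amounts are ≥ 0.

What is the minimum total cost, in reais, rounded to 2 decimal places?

R$2.66

Let x1 = kg of gypsum, x2 = kg of MAP, x3 = kg of bone meal, x4 = kg of muriate of potash.
Minimize 0.18x1 + 0.82x2 + 0.86x3 + 0.69x4 s.t.:
  0.18x1 + 0.01x2 ≥ 0.27   (sulfur)
  0.59x4 ≥ 1.21   (potassium (K₂O))
  0.53x2 + 0.2x3 ≥ 0.64   (phosphorus (P₂O₅))
  x1, x2, x3, x4 ≥ 0.
The minimum-cost mix takes nothing from bone meal — only gypsum, MAP, muriate of potash. There the sulfur, potassium (K₂O), phosphorus (P₂O₅) constraints are tight.
Optimal quantities: gypsum = 1.433 kg, MAP = 1.208 kg, muriate of potash = 2.051 kg.
Cost = 0.18·1.433 + 0.82·1.208 + 0.69·2.051 = 2.6637.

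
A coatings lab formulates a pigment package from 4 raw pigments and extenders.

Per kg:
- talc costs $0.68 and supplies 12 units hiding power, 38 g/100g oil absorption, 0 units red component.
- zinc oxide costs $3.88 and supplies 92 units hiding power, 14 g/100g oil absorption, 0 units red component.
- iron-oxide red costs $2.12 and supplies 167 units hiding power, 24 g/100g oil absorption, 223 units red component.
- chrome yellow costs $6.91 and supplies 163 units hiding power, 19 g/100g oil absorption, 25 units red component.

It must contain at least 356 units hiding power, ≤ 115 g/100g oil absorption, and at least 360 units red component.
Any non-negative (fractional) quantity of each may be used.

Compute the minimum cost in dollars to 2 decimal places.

$4.52

Set it up as a linear program. Let x1 = kg of talc, x2 = kg of zinc oxide, x3 = kg of iron-oxide red, x4 = kg of chrome yellow.
Minimise 0.68x1 + 3.88x2 + 2.12x3 + 6.91x4 subject to:
  12x1 + 92x2 + 167x3 + 163x4 ≥ 356   (hiding power)
  38x1 + 14x2 + 24x3 + 19x4 ≤ 115   (oil absorption)
  223x3 + 25x4 ≥ 360   (red component)
  x1, x2, x3, x4 ≥ 0.
The cheapest feasible vertex uses only iron-oxide red; talc, zinc oxide, chrome yellow are not used. There the hiding power constraint is tight.
That vertex is x3 = 2.132.
Total cost: 2.12·2.132 = 4.5198.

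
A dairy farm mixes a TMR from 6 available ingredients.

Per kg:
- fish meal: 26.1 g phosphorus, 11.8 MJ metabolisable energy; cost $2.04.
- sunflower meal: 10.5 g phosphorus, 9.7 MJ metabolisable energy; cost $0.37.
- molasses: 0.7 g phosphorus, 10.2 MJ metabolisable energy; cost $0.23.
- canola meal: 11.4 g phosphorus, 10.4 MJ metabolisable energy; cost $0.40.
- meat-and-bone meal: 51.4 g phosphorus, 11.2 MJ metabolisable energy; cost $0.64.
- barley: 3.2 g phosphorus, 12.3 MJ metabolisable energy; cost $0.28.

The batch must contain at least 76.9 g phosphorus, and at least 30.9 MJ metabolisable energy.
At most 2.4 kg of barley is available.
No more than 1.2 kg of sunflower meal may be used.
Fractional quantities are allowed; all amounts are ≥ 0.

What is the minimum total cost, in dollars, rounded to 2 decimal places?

Let x1 = kg of fish meal, x2 = kg of sunflower meal, x3 = kg of molasses, x4 = kg of canola meal, x5 = kg of meat-and-bone meal, x6 = kg of barley.
min 2.04x1 + 0.37x2 + 0.23x3 + 0.4x4 + 0.64x5 + 0.28x6 s.t.:
  26.1x1 + 10.5x2 + 0.7x3 + 11.4x4 + 51.4x5 + 3.2x6 ≥ 76.9   (phosphorus)
  11.8x1 + 9.7x2 + 10.2x3 + 10.4x4 + 11.2x5 + 12.3x6 ≥ 30.9   (metabolisable energy)
  x6 ≤ 2.4
  x2 ≤ 1.2
  x1, x2, x3, x4, x5, x6 ≥ 0.
The minimum-cost mix takes nothing from fish meal, sunflower meal, molasses, canola meal — only meat-and-bone meal, barley. Binding constraints: phosphorus and metabolisable energy.
Optimal quantities: meat-and-bone meal = 1.42 kg, barley = 1.219 kg.
Objective = 0.64·1.42 + 0.28·1.219 = 1.2501.

$1.25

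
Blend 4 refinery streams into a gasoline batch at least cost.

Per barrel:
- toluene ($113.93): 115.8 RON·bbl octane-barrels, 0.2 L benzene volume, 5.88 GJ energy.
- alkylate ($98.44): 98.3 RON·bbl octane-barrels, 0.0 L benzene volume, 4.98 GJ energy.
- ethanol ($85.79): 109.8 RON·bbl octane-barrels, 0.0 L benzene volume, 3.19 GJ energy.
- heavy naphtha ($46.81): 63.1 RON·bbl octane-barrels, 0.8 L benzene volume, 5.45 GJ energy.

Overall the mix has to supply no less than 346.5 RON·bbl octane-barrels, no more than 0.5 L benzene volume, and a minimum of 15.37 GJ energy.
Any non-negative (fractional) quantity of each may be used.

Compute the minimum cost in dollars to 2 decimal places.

Let x1 = barrels of toluene, x2 = barrels of alkylate, x3 = barrels of ethanol, x4 = barrels of heavy naphtha.
min 113.93x1 + 98.44x2 + 85.79x3 + 46.81x4 with:
  115.8x1 + 98.3x2 + 109.8x3 + 63.1x4 ≥ 346.5   (octane-barrels)
  0.2x1 + 0.8x4 ≤ 0.5   (benzene volume)
  5.88x1 + 4.98x2 + 3.19x3 + 5.45x4 ≥ 15.37   (energy)
  x1, x2, x3, x4 ≥ 0.
The minimum-cost mix takes nothing from toluene — only alkylate, ethanol, heavy naphtha. Binding constraints: octane-barrels, benzene volume, energy.
That vertex is x2 = 1.4325, x3 = 1.5141, x4 = 0.625.
Hence cost = 98.44·1.4325 + 85.79·1.5141 + 46.81·0.625 = $300.1662.

$300.17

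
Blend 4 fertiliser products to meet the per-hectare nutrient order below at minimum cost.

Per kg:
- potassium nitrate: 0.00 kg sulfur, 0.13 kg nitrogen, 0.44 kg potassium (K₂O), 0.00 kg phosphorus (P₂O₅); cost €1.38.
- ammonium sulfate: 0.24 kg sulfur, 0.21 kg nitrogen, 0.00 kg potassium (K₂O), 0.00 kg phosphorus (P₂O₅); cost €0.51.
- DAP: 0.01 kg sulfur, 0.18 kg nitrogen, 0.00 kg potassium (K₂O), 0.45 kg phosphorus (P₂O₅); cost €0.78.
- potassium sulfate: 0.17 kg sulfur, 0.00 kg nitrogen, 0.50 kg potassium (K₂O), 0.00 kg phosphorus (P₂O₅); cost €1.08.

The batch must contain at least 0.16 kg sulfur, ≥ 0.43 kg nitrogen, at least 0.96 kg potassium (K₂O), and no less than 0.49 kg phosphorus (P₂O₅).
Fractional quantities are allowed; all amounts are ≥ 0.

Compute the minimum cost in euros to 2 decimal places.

Treat it as an LP. Let x1 = kg of potassium nitrate, x2 = kg of ammonium sulfate, x3 = kg of DAP, x4 = kg of potassium sulfate.
Minimize 1.38x1 + 0.51x2 + 0.78x3 + 1.08x4 with:
  0.24x2 + 0.01x3 + 0.17x4 ≥ 0.16   (sulfur)
  0.13x1 + 0.21x2 + 0.18x3 ≥ 0.43   (nitrogen)
  0.44x1 + 0.5x4 ≥ 0.96   (potassium (K₂O))
  0.45x3 ≥ 0.49   (phosphorus (P₂O₅))
  x1, x2, x3, x4 ≥ 0.
The cheapest feasible vertex uses only ammonium sulfate, DAP, potassium sulfate; potassium nitrate is not used. There the nitrogen, potassium (K₂O), phosphorus (P₂O₅) constraints are tight.
Optimal quantities: ammonium sulfate = 1.114 kg, DAP = 1.089 kg, potassium sulfate = 1.92 kg.
Cost = 0.51·1.114 + 0.78·1.089 + 1.08·1.92 = 3.4912.

€3.49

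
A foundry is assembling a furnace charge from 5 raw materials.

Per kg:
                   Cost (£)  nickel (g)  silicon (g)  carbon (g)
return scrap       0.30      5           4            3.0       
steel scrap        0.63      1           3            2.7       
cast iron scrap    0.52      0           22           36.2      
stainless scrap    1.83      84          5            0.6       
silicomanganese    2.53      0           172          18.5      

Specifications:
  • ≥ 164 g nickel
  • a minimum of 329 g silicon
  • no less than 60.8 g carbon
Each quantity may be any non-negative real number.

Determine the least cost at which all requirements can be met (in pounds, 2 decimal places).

Let x1 = kg of return scrap, x2 = kg of steel scrap, x3 = kg of cast iron scrap, x4 = kg of stainless scrap, x5 = kg of silicomanganese.
Minimise 0.3x1 + 0.63x2 + 0.52x3 + 1.83x4 + 2.53x5 subject to:
  5x1 + 1x2 + 84x4 ≥ 164   (nickel)
  4x1 + 3x2 + 22x3 + 5x4 + 172x5 ≥ 329   (silicon)
  3x1 + 2.7x2 + 36.2x3 + 0.6x4 + 18.5x5 ≥ 60.8   (carbon)
  x1, x2, x3, x4, x5 ≥ 0.
The cheapest feasible vertex uses only cast iron scrap, stainless scrap, silicomanganese; return scrap, steel scrap are not used. There the nickel, silicon, carbon constraints are tight.
So cast iron scrap = 0.74754 kg, stainless scrap = 1.9524 kg, silicomanganese = 1.7604 kg.
Objective = 0.52·0.74754 + 1.83·1.9524 + 2.53·1.7604 = 8.4154.

£8.42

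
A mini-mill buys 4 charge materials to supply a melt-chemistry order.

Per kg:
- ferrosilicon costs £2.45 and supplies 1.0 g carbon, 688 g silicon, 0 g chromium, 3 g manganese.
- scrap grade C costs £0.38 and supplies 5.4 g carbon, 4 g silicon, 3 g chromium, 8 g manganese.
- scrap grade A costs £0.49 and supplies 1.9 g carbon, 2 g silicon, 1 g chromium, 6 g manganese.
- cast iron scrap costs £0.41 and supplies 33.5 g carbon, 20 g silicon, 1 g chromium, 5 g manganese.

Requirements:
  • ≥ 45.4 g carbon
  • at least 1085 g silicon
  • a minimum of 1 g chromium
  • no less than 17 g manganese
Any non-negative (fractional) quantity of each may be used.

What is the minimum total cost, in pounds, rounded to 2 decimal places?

£4.56

Treat it as an LP. Let x1 = kg of ferrosilicon, x2 = kg of scrap grade C, x3 = kg of scrap grade A, x4 = kg of cast iron scrap.
min 2.45x1 + 0.38x2 + 0.49x3 + 0.41x4 with:
  1x1 + 5.4x2 + 1.9x3 + 33.5x4 ≥ 45.4   (carbon)
  688x1 + 4x2 + 2x3 + 20x4 ≥ 1085   (silicon)
  3x2 + 1x3 + 1x4 ≥ 1   (chromium)
  3x1 + 8x2 + 6x3 + 5x4 ≥ 17   (manganese)
  x1, x2, x3, x4 ≥ 0.
At the optimum only ferrosilicon, scrap grade C, cast iron scrap are positive (scrap grade A = 0). Binding constraints: carbon, silicon, manganese.
Solving gives x1 = 1.538, x2 = 0.8117, x4 = 1.178.
Total cost: 2.45·1.538 + 0.38·0.8117 + 0.41·1.178 = 4.5595.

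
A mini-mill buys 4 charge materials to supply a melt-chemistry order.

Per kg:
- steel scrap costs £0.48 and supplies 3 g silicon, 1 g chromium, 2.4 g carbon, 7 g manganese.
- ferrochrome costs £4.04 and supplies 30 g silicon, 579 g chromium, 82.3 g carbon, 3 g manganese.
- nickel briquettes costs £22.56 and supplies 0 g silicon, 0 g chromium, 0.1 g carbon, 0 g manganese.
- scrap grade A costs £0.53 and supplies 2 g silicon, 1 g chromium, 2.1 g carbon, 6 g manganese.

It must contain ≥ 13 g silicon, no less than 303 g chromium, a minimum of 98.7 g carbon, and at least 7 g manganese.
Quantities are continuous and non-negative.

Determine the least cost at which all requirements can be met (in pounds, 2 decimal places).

£5.02

Set it up as a linear program. Let x1 = kg of steel scrap, x2 = kg of ferrochrome, x3 = kg of nickel briquettes, x4 = kg of scrap grade A.
Minimise 0.48x1 + 4.04x2 + 22.56x3 + 0.53x4 with:
  3x1 + 30x2 + 2x4 ≥ 13   (silicon)
  1x1 + 579x2 + 1x4 ≥ 303   (chromium)
  2.4x1 + 82.3x2 + 0.1x3 + 2.1x4 ≥ 98.7   (carbon)
  7x1 + 3x2 + 6x4 ≥ 7   (manganese)
  x1, x2, x3, x4 ≥ 0.
The minimum-cost mix takes nothing from nickel briquettes, scrap grade A — only steel scrap, ferrochrome. Binding constraints: carbon and manganese.
That vertex is x1 = 0.4922, x2 = 1.185.
Objective = 0.48·0.4922 + 4.04·1.185 = 5.0237.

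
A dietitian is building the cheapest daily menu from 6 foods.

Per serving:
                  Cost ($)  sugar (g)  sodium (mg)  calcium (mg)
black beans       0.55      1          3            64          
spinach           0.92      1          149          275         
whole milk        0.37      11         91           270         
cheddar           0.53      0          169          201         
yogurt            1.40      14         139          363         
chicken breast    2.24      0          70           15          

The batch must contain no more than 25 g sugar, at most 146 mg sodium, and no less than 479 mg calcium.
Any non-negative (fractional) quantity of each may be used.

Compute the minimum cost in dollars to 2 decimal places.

Let x1 = servings of black beans, x2 = servings of spinach, x3 = servings of whole milk, x4 = servings of cheddar, x5 = servings of yogurt, x6 = servings of chicken breast.
Minimise 0.55x1 + 0.92x2 + 0.37x3 + 0.53x4 + 1.4x5 + 2.24x6 with:
  1x1 + 1x2 + 11x3 + 14x5 ≤ 25   (sugar)
  3x1 + 149x2 + 91x3 + 169x4 + 139x5 + 70x6 ≤ 146   (sodium)
  64x1 + 275x2 + 270x3 + 201x4 + 363x5 + 15x6 ≥ 479   (calcium)
  x1, x2, x3, x4, x5, x6 ≥ 0.
At the optimum only black beans, whole milk are positive (spinach, cheddar, yogurt, chicken breast = 0). The sodium and calcium requirements are met with equality.
Solving gives x1 = 0.8315, x3 = 1.577.
Cost = 0.55·0.8315 + 0.37·1.577 = 1.0408.

$1.04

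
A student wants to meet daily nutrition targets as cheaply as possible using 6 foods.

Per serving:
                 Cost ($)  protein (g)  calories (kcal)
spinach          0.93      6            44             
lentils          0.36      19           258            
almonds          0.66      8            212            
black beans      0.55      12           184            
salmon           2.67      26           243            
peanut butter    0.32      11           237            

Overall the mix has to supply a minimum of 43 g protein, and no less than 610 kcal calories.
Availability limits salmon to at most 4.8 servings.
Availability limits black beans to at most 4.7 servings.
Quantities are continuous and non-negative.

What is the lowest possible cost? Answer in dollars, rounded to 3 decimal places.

$0.848

Let x1 = servings of spinach, x2 = servings of lentils, x3 = servings of almonds, x4 = servings of black beans, x5 = servings of salmon, x6 = servings of peanut butter.
Minimize 0.93x1 + 0.36x2 + 0.66x3 + 0.55x4 + 2.67x5 + 0.32x6 with:
  6x1 + 19x2 + 8x3 + 12x4 + 26x5 + 11x6 ≥ 43   (protein)
  44x1 + 258x2 + 212x3 + 184x4 + 243x5 + 237x6 ≥ 610   (calories)
  x5 ≤ 4.8
  x4 ≤ 4.7
  x1, x2, x3, x4, x5, x6 ≥ 0.
The optimal basis is {lentils, peanut butter}; spinach, almonds, black beans, salmon drop out. Binding constraints: protein and calories.
So lentils = 2.091 servings, peanut butter = 0.2979 servings.
Objective = 0.36·2.091 + 0.32·0.2979 = 0.84809.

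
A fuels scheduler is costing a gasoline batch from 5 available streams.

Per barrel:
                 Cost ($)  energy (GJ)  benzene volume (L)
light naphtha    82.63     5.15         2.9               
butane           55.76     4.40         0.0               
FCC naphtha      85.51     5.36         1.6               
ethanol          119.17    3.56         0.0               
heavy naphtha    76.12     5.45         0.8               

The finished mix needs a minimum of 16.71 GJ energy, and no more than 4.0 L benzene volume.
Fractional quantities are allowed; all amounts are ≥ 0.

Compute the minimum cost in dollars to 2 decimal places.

$211.76

Let x1 = barrels of light naphtha, x2 = barrels of butane, x3 = barrels of FCC naphtha, x4 = barrels of ethanol, x5 = barrels of heavy naphtha.
min 82.63x1 + 55.76x2 + 85.51x3 + 119.17x4 + 76.12x5 s.t.:
  5.15x1 + 4.4x2 + 5.36x3 + 3.56x4 + 5.45x5 ≥ 16.71   (energy)
  2.9x1 + 1.6x3 + 0.8x5 ≤ 4   (benzene volume)
  x1, x2, x3, x4, x5 ≥ 0.
At the optimum only butane is positive (light naphtha, FCC naphtha, ethanol, heavy naphtha = 0). There the energy constraint is tight.
That vertex is x2 = 3.7977.
Cost = 55.76·3.7977 = 211.7598.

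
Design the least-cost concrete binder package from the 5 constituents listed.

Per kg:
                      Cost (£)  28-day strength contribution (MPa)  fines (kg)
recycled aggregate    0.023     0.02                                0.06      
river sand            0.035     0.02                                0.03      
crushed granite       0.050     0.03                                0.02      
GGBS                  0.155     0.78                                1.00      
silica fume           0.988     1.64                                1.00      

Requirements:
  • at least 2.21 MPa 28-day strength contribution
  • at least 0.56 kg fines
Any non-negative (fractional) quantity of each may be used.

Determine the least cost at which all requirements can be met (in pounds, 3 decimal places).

£0.439

This is a linear program. Let x1 = kg of recycled aggregate, x2 = kg of river sand, x3 = kg of crushed granite, x4 = kg of GGBS, x5 = kg of silica fume.
Minimize 0.023x1 + 0.035x2 + 0.05x3 + 0.155x4 + 0.988x5 subject to:
  0.02x1 + 0.02x2 + 0.03x3 + 0.78x4 + 1.64x5 ≥ 2.21   (28-day strength contribution)
  0.06x1 + 0.03x2 + 0.02x3 + 1x4 + 1x5 ≥ 0.56   (fines)
  x1, x2, x3, x4, x5 ≥ 0.
The optimal basis is {GGBS}; recycled aggregate, river sand, crushed granite, silica fume drop out. Binding constraint: 28-day strength contribution.
Solving gives x4 = 2.833.
Hence cost = 0.155·2.833 = £0.43912.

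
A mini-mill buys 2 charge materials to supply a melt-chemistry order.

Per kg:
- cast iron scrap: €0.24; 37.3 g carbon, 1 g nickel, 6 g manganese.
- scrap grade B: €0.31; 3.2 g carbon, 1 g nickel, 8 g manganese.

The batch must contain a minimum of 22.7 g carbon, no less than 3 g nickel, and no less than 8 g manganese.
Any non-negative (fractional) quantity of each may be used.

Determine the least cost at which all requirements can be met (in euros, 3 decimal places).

Let x1 = kg of cast iron scrap, x2 = kg of scrap grade B.
Minimise 0.24x1 + 0.31x2 with:
  37.3x1 + 3.2x2 ≥ 22.7   (carbon)
  1x1 + 1x2 ≥ 3   (nickel)
  6x1 + 8x2 ≥ 8   (manganese)
  x1, x2 ≥ 0.
The cheapest feasible vertex uses only cast iron scrap; scrap grade B is not used. Binding constraint: nickel.
So cast iron scrap = 3 kg.
Hence cost = 0.24·3 = €0.72000.

€0.720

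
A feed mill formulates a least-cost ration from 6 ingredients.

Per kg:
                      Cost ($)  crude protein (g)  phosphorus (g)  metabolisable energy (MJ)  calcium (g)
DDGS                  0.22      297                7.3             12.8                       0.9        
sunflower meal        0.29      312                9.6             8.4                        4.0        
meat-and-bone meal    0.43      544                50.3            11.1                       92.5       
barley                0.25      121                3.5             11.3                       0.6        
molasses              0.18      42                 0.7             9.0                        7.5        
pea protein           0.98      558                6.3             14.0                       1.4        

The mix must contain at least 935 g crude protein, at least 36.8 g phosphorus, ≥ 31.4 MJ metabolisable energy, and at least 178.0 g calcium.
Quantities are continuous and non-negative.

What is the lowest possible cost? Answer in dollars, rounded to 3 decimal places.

Set it up as a linear program. Let x1 = kg of DDGS, x2 = kg of sunflower meal, x3 = kg of meat-and-bone meal, x4 = kg of barley, x5 = kg of molasses, x6 = kg of pea protein.
Minimize 0.22x1 + 0.29x2 + 0.43x3 + 0.25x4 + 0.18x5 + 0.98x6 s.t.:
  297x1 + 312x2 + 544x3 + 121x4 + 42x5 + 558x6 ≥ 935   (crude protein)
  7.3x1 + 9.6x2 + 50.3x3 + 3.5x4 + 0.7x5 + 6.3x6 ≥ 36.8   (phosphorus)
  12.8x1 + 8.4x2 + 11.1x3 + 11.3x4 + 9x5 + 14x6 ≥ 31.4   (metabolisable energy)
  0.9x1 + 4x2 + 92.5x3 + 0.6x4 + 7.5x5 + 1.4x6 ≥ 178   (calcium)
  x1, x2, x3, x4, x5, x6 ≥ 0.
The optimal basis is {DDGS, meat-and-bone meal}; sunflower meal, barley, molasses, pea protein drop out. The metabolisable energy and calcium requirements are met with equality.
So DDGS = 0.791 kg, meat-and-bone meal = 1.917 kg.
Hence cost = 0.22·0.791 + 0.43·1.917 = $0.99833.

$0.998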